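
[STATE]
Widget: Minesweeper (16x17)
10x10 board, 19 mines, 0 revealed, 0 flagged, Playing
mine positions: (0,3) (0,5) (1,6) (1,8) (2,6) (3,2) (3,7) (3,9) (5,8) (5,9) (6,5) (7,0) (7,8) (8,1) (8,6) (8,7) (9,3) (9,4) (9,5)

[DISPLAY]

■■■■■■■■■■      
■■■■■■■■■■      
■■■■■■■■■■      
■■■■■■■■■■      
■■■■■■■■■■      
■■■■■■■■■■      
■■■■■■■■■■      
■■■■■■■■■■      
■■■■■■■■■■      
■■■■■■■■■■      
                
                
                
                
                
                
                


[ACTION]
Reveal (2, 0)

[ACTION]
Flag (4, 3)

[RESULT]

  1■■■■■■■      
  1123■■■■      
 111 2■■■■      
 1■1 12■■■      
 111  1■■■      
    111■■■      
11  1■■■■■      
■21 1■■■■■      
■■223■■■■■      
■■■■■■■■■■      
                
                
                
                
                
                
                


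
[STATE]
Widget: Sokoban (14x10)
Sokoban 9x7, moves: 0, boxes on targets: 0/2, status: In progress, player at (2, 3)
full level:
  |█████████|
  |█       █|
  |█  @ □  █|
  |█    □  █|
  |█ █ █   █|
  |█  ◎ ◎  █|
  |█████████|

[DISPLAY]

█████████     
█       █     
█  @ □  █     
█    □  █     
█ █ █   █     
█  ◎ ◎  █     
█████████     
Moves: 0  0/2 
              
              


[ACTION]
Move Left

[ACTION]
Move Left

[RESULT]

█████████     
█       █     
█@   □  █     
█    □  █     
█ █ █   █     
█  ◎ ◎  █     
█████████     
Moves: 2  0/2 
              
              


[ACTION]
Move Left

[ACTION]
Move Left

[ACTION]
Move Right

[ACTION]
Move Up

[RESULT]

█████████     
█ @     █     
█    □  █     
█    □  █     
█ █ █   █     
█  ◎ ◎  █     
█████████     
Moves: 4  0/2 
              
              


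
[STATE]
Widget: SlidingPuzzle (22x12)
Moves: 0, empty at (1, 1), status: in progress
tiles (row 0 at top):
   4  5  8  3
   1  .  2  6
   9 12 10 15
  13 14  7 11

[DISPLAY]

┌────┬────┬────┬────┐ 
│  4 │  5 │  8 │  3 │ 
├────┼────┼────┼────┤ 
│  1 │    │  2 │  6 │ 
├────┼────┼────┼────┤ 
│  9 │ 12 │ 10 │ 15 │ 
├────┼────┼────┼────┤ 
│ 13 │ 14 │  7 │ 11 │ 
└────┴────┴────┴────┘ 
Moves: 0              
                      
                      


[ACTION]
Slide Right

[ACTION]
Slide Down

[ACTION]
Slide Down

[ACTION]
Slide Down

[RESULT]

┌────┬────┬────┬────┐ 
│    │  5 │  8 │  3 │ 
├────┼────┼────┼────┤ 
│  4 │  1 │  2 │  6 │ 
├────┼────┼────┼────┤ 
│  9 │ 12 │ 10 │ 15 │ 
├────┼────┼────┼────┤ 
│ 13 │ 14 │  7 │ 11 │ 
└────┴────┴────┴────┘ 
Moves: 2              
                      
                      


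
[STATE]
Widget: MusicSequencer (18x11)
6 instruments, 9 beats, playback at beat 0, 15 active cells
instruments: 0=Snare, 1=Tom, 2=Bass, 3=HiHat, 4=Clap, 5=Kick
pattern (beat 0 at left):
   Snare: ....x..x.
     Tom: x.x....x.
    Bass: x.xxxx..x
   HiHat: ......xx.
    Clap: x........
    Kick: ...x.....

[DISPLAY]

      ▼12345678   
 Snare····█··█·   
   Tom█·█····█·   
  Bass█·████··█   
 HiHat······██·   
  Clap█········   
  Kick···█·····   
                  
                  
                  
                  


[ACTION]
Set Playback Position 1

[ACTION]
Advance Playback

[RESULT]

      01▼345678   
 Snare····█··█·   
   Tom█·█····█·   
  Bass█·████··█   
 HiHat······██·   
  Clap█········   
  Kick···█·····   
                  
                  
                  
                  


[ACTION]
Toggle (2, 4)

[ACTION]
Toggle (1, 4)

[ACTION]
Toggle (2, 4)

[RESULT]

      01▼345678   
 Snare····█··█·   
   Tom█·█·█··█·   
  Bass█·████··█   
 HiHat······██·   
  Clap█········   
  Kick···█·····   
                  
                  
                  
                  


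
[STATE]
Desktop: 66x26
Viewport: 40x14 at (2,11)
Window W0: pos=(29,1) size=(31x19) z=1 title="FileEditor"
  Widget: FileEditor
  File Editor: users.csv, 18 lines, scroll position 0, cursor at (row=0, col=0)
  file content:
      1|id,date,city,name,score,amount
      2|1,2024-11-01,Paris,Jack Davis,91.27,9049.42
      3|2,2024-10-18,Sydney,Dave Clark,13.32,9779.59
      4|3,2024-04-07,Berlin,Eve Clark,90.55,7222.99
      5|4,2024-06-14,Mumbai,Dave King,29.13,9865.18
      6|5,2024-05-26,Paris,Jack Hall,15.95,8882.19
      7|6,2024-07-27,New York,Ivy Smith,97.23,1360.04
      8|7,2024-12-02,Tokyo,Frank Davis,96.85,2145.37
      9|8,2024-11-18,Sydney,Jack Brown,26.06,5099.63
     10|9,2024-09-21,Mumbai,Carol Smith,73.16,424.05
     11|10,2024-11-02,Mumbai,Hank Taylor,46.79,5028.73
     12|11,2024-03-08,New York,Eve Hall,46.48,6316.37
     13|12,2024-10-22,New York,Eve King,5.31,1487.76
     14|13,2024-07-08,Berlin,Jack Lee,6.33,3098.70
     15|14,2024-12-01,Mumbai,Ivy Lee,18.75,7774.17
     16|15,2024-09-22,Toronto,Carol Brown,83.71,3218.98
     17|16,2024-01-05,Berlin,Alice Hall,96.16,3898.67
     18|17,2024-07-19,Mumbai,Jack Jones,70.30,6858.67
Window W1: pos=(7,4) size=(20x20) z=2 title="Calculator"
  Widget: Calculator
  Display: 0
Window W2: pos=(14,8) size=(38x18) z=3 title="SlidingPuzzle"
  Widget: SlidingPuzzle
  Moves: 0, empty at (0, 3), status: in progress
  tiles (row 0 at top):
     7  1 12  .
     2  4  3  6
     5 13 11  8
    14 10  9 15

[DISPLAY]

     ┃│ 4 │ ┃┌────┬────┬────┬────┐      
     ┃├───┼─┃│  7 │  1 │ 12 │    │      
     ┃│ 1 │ ┃├────┼────┼────┼────┤      
     ┃├───┼─┃│  2 │  4 │  3 │  6 │      
     ┃│ 0 │ ┃├────┼────┼────┼────┤      
     ┃├───┼─┃│  5 │ 13 │ 11 │  8 │      
     ┃│ C │ ┃├────┼────┼────┼────┤      
     ┃└───┴─┃│ 14 │ 10 │  9 │ 15 │      
     ┃      ┃└────┴────┴────┴────┘      
     ┃      ┃Moves: 0                   
     ┃      ┃                           
     ┃      ┃                           
     ┗━━━━━━┃                           
            ┃                           


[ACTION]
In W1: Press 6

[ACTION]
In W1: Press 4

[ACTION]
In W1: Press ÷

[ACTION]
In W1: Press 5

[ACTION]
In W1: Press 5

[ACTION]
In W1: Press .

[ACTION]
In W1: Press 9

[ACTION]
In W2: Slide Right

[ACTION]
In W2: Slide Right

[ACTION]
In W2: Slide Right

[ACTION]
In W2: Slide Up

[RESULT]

     ┃│ 4 │ ┃┌────┬────┬────┬────┐      
     ┃├───┼─┃│  2 │  7 │  1 │ 12 │      
     ┃│ 1 │ ┃├────┼────┼────┼────┤      
     ┃├───┼─┃│    │  4 │  3 │  6 │      
     ┃│ 0 │ ┃├────┼────┼────┼────┤      
     ┃├───┼─┃│  5 │ 13 │ 11 │  8 │      
     ┃│ C │ ┃├────┼────┼────┼────┤      
     ┃└───┴─┃│ 14 │ 10 │  9 │ 15 │      
     ┃      ┃└────┴────┴────┴────┘      
     ┃      ┃Moves: 4                   
     ┃      ┃                           
     ┃      ┃                           
     ┗━━━━━━┃                           
            ┃                           


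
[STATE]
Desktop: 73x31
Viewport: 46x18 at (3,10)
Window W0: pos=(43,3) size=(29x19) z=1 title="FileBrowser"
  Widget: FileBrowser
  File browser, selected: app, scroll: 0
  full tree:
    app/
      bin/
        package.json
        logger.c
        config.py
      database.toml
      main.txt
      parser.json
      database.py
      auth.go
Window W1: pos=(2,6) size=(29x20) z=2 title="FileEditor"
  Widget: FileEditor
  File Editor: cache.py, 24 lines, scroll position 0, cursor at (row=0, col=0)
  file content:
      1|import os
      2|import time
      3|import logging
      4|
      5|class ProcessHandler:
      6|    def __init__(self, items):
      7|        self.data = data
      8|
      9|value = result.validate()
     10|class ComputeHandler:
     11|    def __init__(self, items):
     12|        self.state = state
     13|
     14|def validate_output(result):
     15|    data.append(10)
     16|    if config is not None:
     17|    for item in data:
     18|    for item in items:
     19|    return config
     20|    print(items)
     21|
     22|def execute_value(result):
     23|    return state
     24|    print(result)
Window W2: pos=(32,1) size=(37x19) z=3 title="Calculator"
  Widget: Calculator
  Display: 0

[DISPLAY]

import time               █┃ ┃│ 1 │ 2 │ 3 │ - 
import logging            ░┃ ┃├───┼───┼───┼───
                          ░┃ ┃│ 0 │ . │ = │ + 
class ProcessHandler:     ░┃ ┃├───┼───┼───┼───
    def __init__(self, ite░┃ ┃│ C │ MC│ MR│ M+
        self.data = data  ░┃ ┃└───┴───┴───┴───
                          ░┃ ┃                
value = result.validate() ░┃ ┃                
class ComputeHandler:     ░┃ ┃                
    def __init__(self, ite░┃ ┗━━━━━━━━━━━━━━━━
        self.state = state░┃            ┃     
                          ░┃            ┗━━━━━
def validate_output(result░┃                  
    data.append(10)       ░┃                  
    if config is not None:▼┃                  
━━━━━━━━━━━━━━━━━━━━━━━━━━━┛                  
                                              
                                              


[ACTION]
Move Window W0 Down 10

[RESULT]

import time               █┃ ┃│ 1 │ 2 │ 3 │ - 
import logging            ░┃ ┃├───┼───┼───┼───
                          ░┃ ┃│ 0 │ . │ = │ + 
class ProcessHandler:     ░┃ ┃├───┼───┼───┼───
    def __init__(self, ite░┃ ┃│ C │ MC│ MR│ M+
        self.data = data  ░┃ ┃└───┴───┴───┴───
                          ░┃ ┃                
value = result.validate() ░┃ ┃                
class ComputeHandler:     ░┃ ┃                
    def __init__(self, ite░┃ ┗━━━━━━━━━━━━━━━━
        self.state = state░┃            ┃    d
                          ░┃            ┃    a
def validate_output(result░┃            ┃     
    data.append(10)       ░┃            ┃     
    if config is not None:▼┃            ┃     
━━━━━━━━━━━━━━━━━━━━━━━━━━━┛            ┃     
                                        ┃     
                                        ┃     


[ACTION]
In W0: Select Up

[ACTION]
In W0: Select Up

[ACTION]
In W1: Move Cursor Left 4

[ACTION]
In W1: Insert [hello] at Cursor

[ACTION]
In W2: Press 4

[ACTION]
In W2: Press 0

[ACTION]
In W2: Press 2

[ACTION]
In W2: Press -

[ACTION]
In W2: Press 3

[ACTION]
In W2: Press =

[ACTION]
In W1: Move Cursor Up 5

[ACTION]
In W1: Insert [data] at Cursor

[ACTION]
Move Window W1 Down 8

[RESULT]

                             ┃│ 1 │ 2 │ 3 │ - 
━━━━━━━━━━━━━━━━━━━━━━━━━━━┓ ┃├───┼───┼───┼───
 FileEditor                ┃ ┃│ 0 │ . │ = │ + 
───────────────────────────┨ ┃├───┼───┼───┼───
hellodata█mport os        ▲┃ ┃│ C │ MC│ MR│ M+
import time               █┃ ┃└───┴───┴───┴───
import logging            ░┃ ┃                
                          ░┃ ┃                
class ProcessHandler:     ░┃ ┃                
    def __init__(self, ite░┃ ┗━━━━━━━━━━━━━━━━
        self.data = data  ░┃            ┃    d
                          ░┃            ┃    a
value = result.validate() ░┃            ┃     
class ComputeHandler:     ░┃            ┃     
    def __init__(self, ite░┃            ┃     
        self.state = state░┃            ┃     
                          ░┃            ┃     
def validate_output(result░┃            ┃     


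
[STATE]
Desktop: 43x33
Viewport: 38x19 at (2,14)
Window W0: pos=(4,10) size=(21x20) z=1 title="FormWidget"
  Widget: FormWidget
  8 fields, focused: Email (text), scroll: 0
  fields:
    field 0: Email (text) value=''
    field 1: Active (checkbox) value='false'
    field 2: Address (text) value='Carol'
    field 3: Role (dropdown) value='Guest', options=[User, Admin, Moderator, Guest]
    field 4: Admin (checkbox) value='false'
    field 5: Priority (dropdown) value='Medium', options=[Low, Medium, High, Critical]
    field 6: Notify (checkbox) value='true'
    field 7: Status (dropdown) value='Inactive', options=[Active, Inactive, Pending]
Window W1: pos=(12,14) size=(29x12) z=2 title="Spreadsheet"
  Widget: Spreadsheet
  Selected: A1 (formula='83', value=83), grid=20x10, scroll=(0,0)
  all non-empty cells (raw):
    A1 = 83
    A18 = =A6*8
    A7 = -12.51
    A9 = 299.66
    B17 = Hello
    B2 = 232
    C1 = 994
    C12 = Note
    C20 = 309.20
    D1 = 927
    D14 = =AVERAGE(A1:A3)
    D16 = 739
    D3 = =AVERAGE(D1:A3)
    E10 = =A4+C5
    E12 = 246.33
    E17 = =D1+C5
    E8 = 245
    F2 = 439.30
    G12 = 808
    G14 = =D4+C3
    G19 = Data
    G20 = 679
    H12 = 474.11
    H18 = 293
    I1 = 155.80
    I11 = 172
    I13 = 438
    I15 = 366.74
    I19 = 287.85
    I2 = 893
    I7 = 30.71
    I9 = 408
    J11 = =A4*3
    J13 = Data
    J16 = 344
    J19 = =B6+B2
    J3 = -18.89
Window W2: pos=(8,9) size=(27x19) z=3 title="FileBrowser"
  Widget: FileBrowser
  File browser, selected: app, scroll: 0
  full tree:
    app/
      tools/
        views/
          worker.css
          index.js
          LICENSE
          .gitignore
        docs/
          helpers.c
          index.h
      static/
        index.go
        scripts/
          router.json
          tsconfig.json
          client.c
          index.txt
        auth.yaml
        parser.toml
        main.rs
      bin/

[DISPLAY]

  ┃  A┃    [+] static/          ┃━━━━━
  ┃  A┃    [+] bin/             ┃     
  ┃  R┃                         ┃─────
  ┃  A┃                         ┃     
  ┃  P┃                         ┃ C   
  ┃  N┃                         ┃-----
  ┃  S┃                         ┃   99
  ┃   ┃                         ┃     
  ┃   ┃                         ┃     
  ┃   ┃                         ┃     
  ┃   ┃                         ┃     
  ┃   ┃                         ┃━━━━━
  ┃   ┃                         ┃     
  ┃   ┗━━━━━━━━━━━━━━━━━━━━━━━━━┛     
  ┃                   ┃               
  ┗━━━━━━━━━━━━━━━━━━━┛               
                                      
                                      
                                      


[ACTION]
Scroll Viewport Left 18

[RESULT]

    ┃  A┃    [+] static/          ┃━━━
    ┃  A┃    [+] bin/             ┃   
    ┃  R┃                         ┃───
    ┃  A┃                         ┃   
    ┃  P┃                         ┃ C 
    ┃  N┃                         ┃---
    ┃  S┃                         ┃   
    ┃   ┃                         ┃   
    ┃   ┃                         ┃   
    ┃   ┃                         ┃   
    ┃   ┃                         ┃   
    ┃   ┃                         ┃━━━
    ┃   ┃                         ┃   
    ┃   ┗━━━━━━━━━━━━━━━━━━━━━━━━━┛   
    ┃                   ┃             
    ┗━━━━━━━━━━━━━━━━━━━┛             
                                      
                                      
                                      


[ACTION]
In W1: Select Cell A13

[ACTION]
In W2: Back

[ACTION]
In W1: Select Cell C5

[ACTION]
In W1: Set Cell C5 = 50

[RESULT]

    ┃  A┃    [+] static/          ┃━━━
    ┃  A┃    [+] bin/             ┃   
    ┃  R┃                         ┃───
    ┃  A┃                         ┃   
    ┃  P┃                         ┃ C 
    ┃  N┃                         ┃---
    ┃  S┃                         ┃   
    ┃   ┃                         ┃   
    ┃   ┃                         ┃   
    ┃   ┃                         ┃   
    ┃   ┃                         ┃  [
    ┃   ┃                         ┃━━━
    ┃   ┃                         ┃   
    ┃   ┗━━━━━━━━━━━━━━━━━━━━━━━━━┛   
    ┃                   ┃             
    ┗━━━━━━━━━━━━━━━━━━━┛             
                                      
                                      
                                      


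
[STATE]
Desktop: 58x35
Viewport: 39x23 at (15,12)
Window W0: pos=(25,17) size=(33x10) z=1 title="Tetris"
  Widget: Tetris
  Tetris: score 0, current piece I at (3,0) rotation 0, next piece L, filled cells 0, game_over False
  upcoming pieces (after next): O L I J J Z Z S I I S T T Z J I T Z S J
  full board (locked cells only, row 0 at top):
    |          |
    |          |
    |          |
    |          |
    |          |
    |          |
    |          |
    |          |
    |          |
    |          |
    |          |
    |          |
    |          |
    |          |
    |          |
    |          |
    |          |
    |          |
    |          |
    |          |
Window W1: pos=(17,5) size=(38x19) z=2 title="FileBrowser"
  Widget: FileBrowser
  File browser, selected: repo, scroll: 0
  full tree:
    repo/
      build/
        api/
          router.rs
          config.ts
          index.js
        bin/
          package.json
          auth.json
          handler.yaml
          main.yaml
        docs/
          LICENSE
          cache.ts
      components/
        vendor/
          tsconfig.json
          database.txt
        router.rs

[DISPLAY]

  ┃                                    
  ┃                                    
  ┃                                    
  ┃                                    
  ┃                                    
  ┃                                    
  ┃                                    
  ┃                                    
  ┃                                    
  ┃                                    
  ┃                                    
  ┗━━━━━━━━━━━━━━━━━━━━━━━━━━━━━━━━━━━━
          ┃          │                 
          ┃          │                 
          ┗━━━━━━━━━━━━━━━━━━━━━━━━━━━━
                                       
                                       
                                       
                                       
                                       
                                       
                                       
                                       


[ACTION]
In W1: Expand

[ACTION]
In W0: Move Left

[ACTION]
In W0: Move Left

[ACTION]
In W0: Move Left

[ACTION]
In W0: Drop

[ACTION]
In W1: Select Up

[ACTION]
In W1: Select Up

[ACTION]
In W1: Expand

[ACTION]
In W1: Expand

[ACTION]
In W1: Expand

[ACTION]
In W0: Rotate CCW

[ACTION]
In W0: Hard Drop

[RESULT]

  ┃                                    
  ┃                                    
  ┃                                    
  ┃                                    
  ┃                                    
  ┃                                    
  ┃                                    
  ┃                                    
  ┃                                    
  ┃                                    
  ┃                                    
  ┗━━━━━━━━━━━━━━━━━━━━━━━━━━━━━━━━━━━━
          ┃█         │                 
          ┃█         │                 
          ┗━━━━━━━━━━━━━━━━━━━━━━━━━━━━
                                       
                                       
                                       
                                       
                                       
                                       
                                       
                                       


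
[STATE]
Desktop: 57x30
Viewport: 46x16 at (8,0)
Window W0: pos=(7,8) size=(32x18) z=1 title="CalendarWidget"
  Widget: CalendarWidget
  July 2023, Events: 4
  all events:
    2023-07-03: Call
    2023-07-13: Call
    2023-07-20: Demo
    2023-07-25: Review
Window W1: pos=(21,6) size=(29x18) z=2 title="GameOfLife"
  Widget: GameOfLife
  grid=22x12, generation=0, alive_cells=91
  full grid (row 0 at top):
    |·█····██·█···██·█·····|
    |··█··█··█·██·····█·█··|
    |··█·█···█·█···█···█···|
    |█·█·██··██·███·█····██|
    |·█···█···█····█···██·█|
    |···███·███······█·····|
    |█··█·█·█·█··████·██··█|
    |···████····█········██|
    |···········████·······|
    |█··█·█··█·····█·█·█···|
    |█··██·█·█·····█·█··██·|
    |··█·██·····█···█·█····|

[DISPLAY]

                                              
                                              
                                              
                                              
                                              
                                              
             ┏━━━━━━━━━━━━━━━━━━━━━━━━━━━┓    
             ┃ GameOfLife                ┃    
━━━━━━━━━━━━━┠───────────────────────────┨    
 CalendarWidg┃Gen: 0                     ┃    
─────────────┃·█····██·█···██·█·····     ┃    
          Jul┃··█··█··█·██·····█·█··     ┃    
Mo Tu We Th F┃··█·█···█·█···█···█···     ┃    
             ┃█·█·██··██·███·█····██     ┃    
 3*  4  5  6 ┃·█···█···█····█···██·█     ┃    
10 11 12 13* ┃···███·███······█·····     ┃    


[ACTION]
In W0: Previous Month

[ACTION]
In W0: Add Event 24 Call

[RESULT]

                                              
                                              
                                              
                                              
                                              
                                              
             ┏━━━━━━━━━━━━━━━━━━━━━━━━━━━┓    
             ┃ GameOfLife                ┃    
━━━━━━━━━━━━━┠───────────────────────────┨    
 CalendarWidg┃Gen: 0                     ┃    
─────────────┃·█····██·█···██·█·····     ┃    
          Jun┃··█··█··█·██·····█·█··     ┃    
Mo Tu We Th F┃··█·█···█·█···█···█···     ┃    
          1  ┃█·█·██··██·███·█····██     ┃    
 5  6  7  8  ┃·█···█···█····█···██·█     ┃    
12 13 14 15 1┃···███·███······█·····     ┃    


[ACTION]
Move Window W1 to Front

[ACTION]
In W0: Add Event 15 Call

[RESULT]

                                              
                                              
                                              
                                              
                                              
                                              
             ┏━━━━━━━━━━━━━━━━━━━━━━━━━━━┓    
             ┃ GameOfLife                ┃    
━━━━━━━━━━━━━┠───────────────────────────┨    
 CalendarWidg┃Gen: 0                     ┃    
─────────────┃·█····██·█···██·█·····     ┃    
          Jun┃··█··█··█·██·····█·█··     ┃    
Mo Tu We Th F┃··█·█···█·█···█···█···     ┃    
          1  ┃█·█·██··██·███·█····██     ┃    
 5  6  7  8  ┃·█···█···█····█···██·█     ┃    
12 13 14 15* ┃···███·███······█·····     ┃    


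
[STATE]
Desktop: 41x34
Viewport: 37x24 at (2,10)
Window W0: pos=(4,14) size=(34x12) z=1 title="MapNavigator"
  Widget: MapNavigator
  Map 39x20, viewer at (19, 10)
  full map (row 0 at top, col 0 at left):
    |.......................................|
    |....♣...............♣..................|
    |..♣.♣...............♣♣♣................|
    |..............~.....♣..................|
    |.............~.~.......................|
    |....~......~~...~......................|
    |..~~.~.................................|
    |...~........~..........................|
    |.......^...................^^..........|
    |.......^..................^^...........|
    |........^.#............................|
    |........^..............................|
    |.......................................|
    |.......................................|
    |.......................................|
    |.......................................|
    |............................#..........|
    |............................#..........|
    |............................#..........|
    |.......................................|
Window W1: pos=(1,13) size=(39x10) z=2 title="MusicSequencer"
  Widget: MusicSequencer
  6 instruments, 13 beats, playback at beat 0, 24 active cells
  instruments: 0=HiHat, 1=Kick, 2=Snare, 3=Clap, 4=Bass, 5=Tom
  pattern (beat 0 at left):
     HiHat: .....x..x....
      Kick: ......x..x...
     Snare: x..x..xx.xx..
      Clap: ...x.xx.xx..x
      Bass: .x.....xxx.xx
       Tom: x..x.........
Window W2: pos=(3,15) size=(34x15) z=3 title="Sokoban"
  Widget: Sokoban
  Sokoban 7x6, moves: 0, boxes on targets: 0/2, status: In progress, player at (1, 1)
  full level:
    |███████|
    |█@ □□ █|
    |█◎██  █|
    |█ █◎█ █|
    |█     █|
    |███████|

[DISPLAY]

                                     
                                     
                                     
━━━━━━━━━━━━━━━━━━━━━━━━━━━━━━━━━━━━━
 MusicSequencer                      
─┏━━━━━━━━━━━━━━━━━━━━━━━━━━━━━━━━┓──
 ┃ Sokoban                        ┃  
 ┠────────────────────────────────┨  
 ┃███████                         ┃  
 ┃█@ □□ █                         ┃  
 ┃█◎██  █                         ┃  
 ┃█ █◎█ █                         ┃  
━┃█     █                         ┃━━
 ┃███████                         ┃┃ 
 ┃Moves: 0  0/2                   ┃┃ 
 ┃                                ┃┛ 
 ┃                                ┃  
 ┃                                ┃  
 ┃                                ┃  
 ┗━━━━━━━━━━━━━━━━━━━━━━━━━━━━━━━━┛  
                                     
                                     
                                     
                                     


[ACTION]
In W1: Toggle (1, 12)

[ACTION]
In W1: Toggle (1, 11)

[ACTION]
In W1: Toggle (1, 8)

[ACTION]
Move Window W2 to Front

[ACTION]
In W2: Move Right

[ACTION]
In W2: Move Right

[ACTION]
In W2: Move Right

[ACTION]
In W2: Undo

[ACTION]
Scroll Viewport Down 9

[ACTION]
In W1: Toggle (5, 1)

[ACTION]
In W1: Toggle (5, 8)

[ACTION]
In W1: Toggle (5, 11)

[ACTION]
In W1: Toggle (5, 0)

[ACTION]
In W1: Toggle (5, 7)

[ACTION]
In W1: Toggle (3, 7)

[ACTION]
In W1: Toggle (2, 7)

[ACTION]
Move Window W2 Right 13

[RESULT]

                                     
                                     
                                     
━━━━━━━━━━━━━━━━━━━━━━━━━━━━━━━━━━━━━
 MusicSequencer                      
─────┏━━━━━━━━━━━━━━━━━━━━━━━━━━━━━━━
     ┃ Sokoban                       
 HiHa┠───────────────────────────────
  Kic┃███████                        
 Snar┃█@ □□ █                        
  Cla┃█◎██  █                        
  Bas┃█ █◎█ █                        
━━━━━┃█     █                        
  ┃..┃███████                        
  ┃..┃Moves: 0  0/2                  
  ┗━━┃                               
     ┃                               
     ┃                               
     ┃                               
     ┗━━━━━━━━━━━━━━━━━━━━━━━━━━━━━━━
                                     
                                     
                                     
                                     


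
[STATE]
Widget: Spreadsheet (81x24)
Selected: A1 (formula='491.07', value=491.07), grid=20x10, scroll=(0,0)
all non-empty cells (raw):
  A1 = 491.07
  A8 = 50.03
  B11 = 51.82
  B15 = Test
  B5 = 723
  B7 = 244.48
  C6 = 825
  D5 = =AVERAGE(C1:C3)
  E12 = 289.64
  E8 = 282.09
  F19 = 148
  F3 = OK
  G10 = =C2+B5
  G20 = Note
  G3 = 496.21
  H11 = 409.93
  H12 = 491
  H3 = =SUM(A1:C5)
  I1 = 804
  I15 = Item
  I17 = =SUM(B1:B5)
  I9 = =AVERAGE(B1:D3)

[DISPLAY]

A1: 491.07                                                                       
       A       B       C       D       E       F       G       H       I       J 
---------------------------------------------------------------------------------
  1 [491.07]       0       0       0       0       0       0       0     804     
  2        0       0       0       0       0       0       0       0       0     
  3        0       0       0       0       0OK        496.21 1214.07       0     
  4        0       0       0       0       0       0       0       0       0     
  5        0     723       0       0       0       0       0       0       0     
  6        0       0     825       0       0       0       0       0       0     
  7        0  244.48       0       0       0       0       0       0       0     
  8    50.03       0       0       0  282.09       0       0       0       0     
  9        0       0       0       0       0       0       0       0       0     
 10        0       0       0       0       0       0     723       0       0     
 11        0   51.82       0       0       0       0       0  409.93       0     
 12        0       0       0       0  289.64       0       0     491       0     
 13        0       0       0       0       0       0       0       0       0     
 14        0       0       0       0       0       0       0       0       0     
 15        0Test           0       0       0       0       0       0Item         
 16        0       0       0       0       0       0       0       0       0     
 17        0       0       0       0       0       0       0       0     723     
 18        0       0       0       0       0       0       0       0       0     
 19        0       0       0       0       0     148       0       0       0     
 20        0       0       0       0       0       0Note           0       0     
                                                                                 


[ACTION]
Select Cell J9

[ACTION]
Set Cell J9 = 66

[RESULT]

J9: 66                                                                           
       A       B       C       D       E       F       G       H       I       J 
---------------------------------------------------------------------------------
  1   491.07       0       0       0       0       0       0       0     804     
  2        0       0       0       0       0       0       0       0       0     
  3        0       0       0       0       0OK        496.21 1214.07       0     
  4        0       0       0       0       0       0       0       0       0     
  5        0     723       0       0       0       0       0       0       0     
  6        0       0     825       0       0       0       0       0       0     
  7        0  244.48       0       0       0       0       0       0       0     
  8    50.03       0       0       0  282.09       0       0       0       0     
  9        0       0       0       0       0       0       0       0       0    [
 10        0       0       0       0       0       0     723       0       0     
 11        0   51.82       0       0       0       0       0  409.93       0     
 12        0       0       0       0  289.64       0       0     491       0     
 13        0       0       0       0       0       0       0       0       0     
 14        0       0       0       0       0       0       0       0       0     
 15        0Test           0       0       0       0       0       0Item         
 16        0       0       0       0       0       0       0       0       0     
 17        0       0       0       0       0       0       0       0     723     
 18        0       0       0       0       0       0       0       0       0     
 19        0       0       0       0       0     148       0       0       0     
 20        0       0       0       0       0       0Note           0       0     
                                                                                 


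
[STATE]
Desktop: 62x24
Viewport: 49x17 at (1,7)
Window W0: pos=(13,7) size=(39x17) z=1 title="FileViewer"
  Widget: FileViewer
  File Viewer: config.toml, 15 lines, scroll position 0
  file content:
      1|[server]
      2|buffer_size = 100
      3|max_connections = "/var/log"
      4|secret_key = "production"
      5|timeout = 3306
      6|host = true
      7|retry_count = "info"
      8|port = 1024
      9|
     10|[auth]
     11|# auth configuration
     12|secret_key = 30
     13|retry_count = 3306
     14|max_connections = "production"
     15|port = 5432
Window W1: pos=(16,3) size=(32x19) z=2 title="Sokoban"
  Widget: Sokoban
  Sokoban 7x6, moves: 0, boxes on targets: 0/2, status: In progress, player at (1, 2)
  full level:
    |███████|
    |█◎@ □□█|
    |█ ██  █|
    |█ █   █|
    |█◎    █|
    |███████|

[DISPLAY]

            ┏━━┃█◎@ □□█                       ┃━━
            ┃ F┃█ ██  █                       ┃  
            ┠──┃█ █   █                       ┃──
            ┃[s┃█◎    █                       ┃  
            ┃bu┃███████                       ┃  
            ┃ma┃Moves: 0  0/2                 ┃  
            ┃se┃                              ┃  
            ┃ti┃                              ┃  
            ┃ho┃                              ┃  
            ┃re┃                              ┃  
            ┃po┃                              ┃  
            ┃  ┃                              ┃  
            ┃[a┃                              ┃  
            ┃# ┃                              ┃  
            ┃se┗━━━━━━━━━━━━━━━━━━━━━━━━━━━━━━┛  
            ┃retry_count = 3306                  
            ┗━━━━━━━━━━━━━━━━━━━━━━━━━━━━━━━━━━━━


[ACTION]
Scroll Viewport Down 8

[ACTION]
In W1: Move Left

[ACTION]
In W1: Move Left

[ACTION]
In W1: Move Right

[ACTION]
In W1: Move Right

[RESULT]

            ┏━━┃█◎ @□□█                       ┃━━
            ┃ F┃█ ██  █                       ┃  
            ┠──┃█ █   █                       ┃──
            ┃[s┃█◎    █                       ┃  
            ┃bu┃███████                       ┃  
            ┃ma┃Moves: 3  0/2                 ┃  
            ┃se┃                              ┃  
            ┃ti┃                              ┃  
            ┃ho┃                              ┃  
            ┃re┃                              ┃  
            ┃po┃                              ┃  
            ┃  ┃                              ┃  
            ┃[a┃                              ┃  
            ┃# ┃                              ┃  
            ┃se┗━━━━━━━━━━━━━━━━━━━━━━━━━━━━━━┛  
            ┃retry_count = 3306                  
            ┗━━━━━━━━━━━━━━━━━━━━━━━━━━━━━━━━━━━━


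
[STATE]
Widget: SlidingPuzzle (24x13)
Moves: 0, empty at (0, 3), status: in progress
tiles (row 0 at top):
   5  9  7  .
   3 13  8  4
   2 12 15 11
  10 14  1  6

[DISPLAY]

┌────┬────┬────┬────┐   
│  5 │  9 │  7 │    │   
├────┼────┼────┼────┤   
│  3 │ 13 │  8 │  4 │   
├────┼────┼────┼────┤   
│  2 │ 12 │ 15 │ 11 │   
├────┼────┼────┼────┤   
│ 10 │ 14 │  1 │  6 │   
└────┴────┴────┴────┘   
Moves: 0                
                        
                        
                        


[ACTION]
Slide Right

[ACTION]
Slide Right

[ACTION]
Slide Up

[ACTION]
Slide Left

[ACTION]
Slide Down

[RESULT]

┌────┬────┬────┬────┐   
│  5 │ 13 │    │  7 │   
├────┼────┼────┼────┤   
│  3 │  8 │  9 │  4 │   
├────┼────┼────┼────┤   
│  2 │ 12 │ 15 │ 11 │   
├────┼────┼────┼────┤   
│ 10 │ 14 │  1 │  6 │   
└────┴────┴────┴────┘   
Moves: 5                
                        
                        
                        
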